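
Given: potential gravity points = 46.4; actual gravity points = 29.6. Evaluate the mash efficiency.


efficiency = actual / potential × 100
efficiency = 29.6 / 46.4 × 100

63.7931 %


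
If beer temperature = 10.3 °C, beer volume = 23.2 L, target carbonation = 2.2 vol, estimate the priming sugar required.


residual = 14.695·(0.01821 + 0.09011·e^(−0.04·T));  sugar = (target − residual)·4.0·V
residual = 14.695·(0.01821 + 0.09011·e^(−0.04·10.3)) = 1.1446
sugar = (2.2 − 1.1446)·4.0·23.2

97.9389 g


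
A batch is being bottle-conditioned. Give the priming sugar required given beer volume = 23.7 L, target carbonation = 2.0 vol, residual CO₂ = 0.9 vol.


sugar = (target − residual)·4.0·V
sugar = (2.0 − 0.9)·4.0·23.7

104.2800 g


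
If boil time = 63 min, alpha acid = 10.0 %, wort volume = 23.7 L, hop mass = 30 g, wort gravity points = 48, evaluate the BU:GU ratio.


U = 1.65·0.000125^(GP/1000)·(1−e^(−0.04t))/4.15;  IBU = (α/100)·m·U·1000/V;  BU:GU = IBU/GP
U = 1.65·0.000125^(48/1000)·(1−e^(−0.04·63))/4.15 = 0.2375
IBU = (10.0/100)·30·0.2375·1000/23.7 = 30.0629
BU:GU = 30.0629/48

0.6263


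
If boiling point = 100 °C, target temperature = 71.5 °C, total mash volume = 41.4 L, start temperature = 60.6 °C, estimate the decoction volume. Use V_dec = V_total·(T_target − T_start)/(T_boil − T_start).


V_dec = 41.4·(71.5 − 60.6)/(100 − 60.6)

11.4533 L


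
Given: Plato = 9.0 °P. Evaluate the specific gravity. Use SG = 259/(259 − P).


SG = 259/(259 − 9.0)

1.0360


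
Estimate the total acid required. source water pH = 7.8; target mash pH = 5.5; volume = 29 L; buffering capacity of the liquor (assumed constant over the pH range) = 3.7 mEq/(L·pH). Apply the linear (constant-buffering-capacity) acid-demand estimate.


acid = buffering capacity · (pH_source − pH_target) · V
acid = 3.7 · (7.8 − 5.5) · 29

246.7900 mEq


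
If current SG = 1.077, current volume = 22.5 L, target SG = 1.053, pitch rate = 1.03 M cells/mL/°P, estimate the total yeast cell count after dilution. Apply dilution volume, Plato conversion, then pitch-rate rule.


V_w = V·((SG_c−1)/(SG_t−1)−1);  °P = 259 − 259/SG_t;  cells = rate·(V+V_w)·°P
V_w = 22.5·((1.077−1)/(1.053−1)−1) = 10.1887
V_final = 22.5 + 10.1887 = 32.6887
°P = 259 − 259/1.053 = 13.0361
cells = 1.03·32.6887·13.0361

438.9165 billion cells


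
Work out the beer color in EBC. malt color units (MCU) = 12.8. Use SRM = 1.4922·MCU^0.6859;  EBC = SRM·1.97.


SRM = 1.4922·12.8^0.6859 = 8.5756
EBC = 8.5756·1.97

16.8938 EBC


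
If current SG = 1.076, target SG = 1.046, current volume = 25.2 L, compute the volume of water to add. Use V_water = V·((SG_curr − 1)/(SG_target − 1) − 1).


V_water = 25.2·((1.076 − 1)/(1.046 − 1) − 1)

16.4348 L


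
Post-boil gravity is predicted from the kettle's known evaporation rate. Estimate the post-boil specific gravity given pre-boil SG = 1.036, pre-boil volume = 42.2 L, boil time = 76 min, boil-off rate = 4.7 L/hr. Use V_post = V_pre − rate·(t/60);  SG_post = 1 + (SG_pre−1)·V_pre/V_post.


V_post = 42.2 − 4.7·(76/60) = 36.2467
SG_post = 1 + (1.036 − 1)·42.2/36.2467

1.0419


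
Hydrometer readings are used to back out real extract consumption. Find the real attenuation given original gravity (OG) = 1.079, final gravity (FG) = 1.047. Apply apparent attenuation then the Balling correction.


AA = (OG−FG)/(OG−1)·100;  RA = AA·0.8192
AA = (1.079 − 1.047)/(1.079 − 1)·100 = 40.5063
RA = 40.5063·0.8192

33.1828 %


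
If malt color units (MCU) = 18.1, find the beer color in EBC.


SRM = 1.4922·MCU^0.6859;  EBC = SRM·1.97
SRM = 1.4922·18.1^0.6859 = 10.8760
EBC = 10.8760·1.97

21.4257 EBC


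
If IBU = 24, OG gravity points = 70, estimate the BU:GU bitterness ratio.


BU:GU = IBU / OG_points
BU:GU = 24 / 70

0.3429


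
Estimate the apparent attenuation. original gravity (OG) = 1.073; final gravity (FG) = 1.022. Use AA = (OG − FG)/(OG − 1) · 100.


AA = (1.073 − 1.022)/(1.073 − 1) · 100

69.8630 %


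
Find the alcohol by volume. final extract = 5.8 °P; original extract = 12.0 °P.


SG = 259/(259 − P);  ABV = (OG − FG)·131.25
OG = 259/(259 − 12.0) = 1.0486
FG = 259/(259 − 5.8) = 1.0229
ABV = (1.0486 − 1.0229)·131.25

3.3700 % ABV


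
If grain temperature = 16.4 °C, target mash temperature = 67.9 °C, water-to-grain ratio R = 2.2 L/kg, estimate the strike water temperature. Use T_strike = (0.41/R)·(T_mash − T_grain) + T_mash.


T_strike = (0.41/2.2)·(67.9 − 16.4) + 67.9

77.4977 °C


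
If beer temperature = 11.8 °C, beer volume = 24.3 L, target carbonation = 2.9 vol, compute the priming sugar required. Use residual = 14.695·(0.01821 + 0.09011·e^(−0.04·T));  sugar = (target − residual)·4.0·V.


residual = 14.695·(0.01821 + 0.09011·e^(−0.04·11.8)) = 1.0935
sugar = (2.9 − 1.0935)·4.0·24.3

175.5870 g


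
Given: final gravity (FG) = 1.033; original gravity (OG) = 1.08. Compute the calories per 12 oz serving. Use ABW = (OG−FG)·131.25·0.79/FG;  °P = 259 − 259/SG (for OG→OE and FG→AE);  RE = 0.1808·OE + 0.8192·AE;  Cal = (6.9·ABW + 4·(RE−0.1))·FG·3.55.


ABW = (1.08 − 1.033)·131.25·0.79/1.033 = 4.7176
OE = 259 − 259/1.08 = 19.1852 °P
AE = 259 − 259/1.033 = 8.2740 °P
RE = 0.1808·19.1852 + 0.8192·8.2740 = 10.2467 °P
Cal = (6.9·4.7176 + 4·(10.2467−0.1))·1.033·3.55

268.2098 kcal


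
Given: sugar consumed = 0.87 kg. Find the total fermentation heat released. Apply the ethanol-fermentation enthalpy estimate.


Q = m_sugar · 590 kJ/kg
Q = 0.87 · 590

513.3000 kJ


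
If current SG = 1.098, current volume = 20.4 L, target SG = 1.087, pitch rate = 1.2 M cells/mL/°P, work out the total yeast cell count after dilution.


V_w = V·((SG_c−1)/(SG_t−1)−1);  °P = 259 − 259/SG_t;  cells = rate·(V+V_w)·°P
V_w = 20.4·((1.098−1)/(1.087−1)−1) = 2.5793
V_final = 20.4 + 2.5793 = 22.9793
°P = 259 − 259/1.087 = 20.7295
cells = 1.2·22.9793·20.7295

571.6204 billion cells


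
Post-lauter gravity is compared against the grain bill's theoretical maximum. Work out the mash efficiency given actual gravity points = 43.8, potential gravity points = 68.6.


efficiency = actual / potential × 100
efficiency = 43.8 / 68.6 × 100

63.8484 %


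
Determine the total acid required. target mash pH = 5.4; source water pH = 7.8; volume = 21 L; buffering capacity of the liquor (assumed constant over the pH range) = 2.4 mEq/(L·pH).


acid = buffering capacity · (pH_source − pH_target) · V
acid = 2.4 · (7.8 − 5.4) · 21

120.9600 mEq


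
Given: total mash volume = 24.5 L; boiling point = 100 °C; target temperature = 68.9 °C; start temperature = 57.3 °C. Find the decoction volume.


V_dec = V_total·(T_target − T_start)/(T_boil − T_start)
V_dec = 24.5·(68.9 − 57.3)/(100 − 57.3)

6.6557 L


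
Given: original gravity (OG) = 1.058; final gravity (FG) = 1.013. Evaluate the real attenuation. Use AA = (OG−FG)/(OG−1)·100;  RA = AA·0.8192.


AA = (1.058 − 1.013)/(1.058 − 1)·100 = 77.5862
RA = 77.5862·0.8192

63.5586 %


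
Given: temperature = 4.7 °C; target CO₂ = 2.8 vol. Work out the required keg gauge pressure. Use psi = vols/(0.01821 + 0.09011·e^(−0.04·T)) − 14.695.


psi = 2.8/(0.01821 + 0.09011·e^(−0.04·4.7)) − 14.695

15.4526 psi


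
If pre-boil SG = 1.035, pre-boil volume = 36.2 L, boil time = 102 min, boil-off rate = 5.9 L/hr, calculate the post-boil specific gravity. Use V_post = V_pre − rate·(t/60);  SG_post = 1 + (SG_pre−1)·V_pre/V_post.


V_post = 36.2 − 5.9·(102/60) = 26.1700
SG_post = 1 + (1.035 − 1)·36.2/26.1700

1.0484


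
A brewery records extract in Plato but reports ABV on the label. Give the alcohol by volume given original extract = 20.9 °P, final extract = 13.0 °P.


SG = 259/(259 − P);  ABV = (OG − FG)·131.25
OG = 259/(259 − 20.9) = 1.0878
FG = 259/(259 − 13.0) = 1.0528
ABV = (1.0878 − 1.0528)·131.25

4.5849 % ABV


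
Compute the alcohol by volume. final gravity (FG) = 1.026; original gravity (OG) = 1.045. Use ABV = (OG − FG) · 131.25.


ABV = (1.045 − 1.026) · 131.25

2.4937 % ABV


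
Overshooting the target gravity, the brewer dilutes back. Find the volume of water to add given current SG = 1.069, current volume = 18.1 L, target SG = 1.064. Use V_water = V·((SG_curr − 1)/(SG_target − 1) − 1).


V_water = 18.1·((1.069 − 1)/(1.064 − 1) − 1)

1.4141 L


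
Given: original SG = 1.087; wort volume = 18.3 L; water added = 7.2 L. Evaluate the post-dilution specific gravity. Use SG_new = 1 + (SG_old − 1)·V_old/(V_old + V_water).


pts = (1.087 − 1)·1000·18.3/(18.3 + 7.2) = 62.4353
SG_new = 1 + 62.4353/1000

1.0624


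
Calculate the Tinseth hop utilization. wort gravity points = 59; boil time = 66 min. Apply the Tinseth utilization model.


U = 1.65·0.000125^(GP/1000) · (1 − e^(−0.04·t))/4.15
bigness = 1.65·0.000125^(59/1000) = 0.9710
boil_factor = (1 − e^(−0.04·66))/4.15 = 0.2238
U = 0.9710 · 0.2238

0.2173


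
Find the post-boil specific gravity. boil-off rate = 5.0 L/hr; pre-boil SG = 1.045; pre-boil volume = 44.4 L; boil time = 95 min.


V_post = V_pre − rate·(t/60);  SG_post = 1 + (SG_pre−1)·V_pre/V_post
V_post = 44.4 − 5.0·(95/60) = 36.4833
SG_post = 1 + (1.045 − 1)·44.4/36.4833

1.0548


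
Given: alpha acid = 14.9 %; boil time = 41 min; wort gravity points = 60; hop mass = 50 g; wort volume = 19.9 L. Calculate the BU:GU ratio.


U = 1.65·0.000125^(GP/1000)·(1−e^(−0.04t))/4.15;  IBU = (α/100)·m·U·1000/V;  BU:GU = IBU/GP
U = 1.65·0.000125^(60/1000)·(1−e^(−0.04·41))/4.15 = 0.1869
IBU = (14.9/100)·50·0.1869·1000/19.9 = 69.9680
BU:GU = 69.9680/60

1.1661


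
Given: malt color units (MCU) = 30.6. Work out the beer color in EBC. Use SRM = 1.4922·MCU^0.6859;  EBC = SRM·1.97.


SRM = 1.4922·30.6^0.6859 = 15.5913
EBC = 15.5913·1.97

30.7149 EBC


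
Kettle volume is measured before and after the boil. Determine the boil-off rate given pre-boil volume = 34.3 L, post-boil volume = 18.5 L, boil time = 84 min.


rate = (V_pre − V_post) / (t_min/60)
rate = (34.3 − 18.5) / (84/60)

11.2857 L/hr


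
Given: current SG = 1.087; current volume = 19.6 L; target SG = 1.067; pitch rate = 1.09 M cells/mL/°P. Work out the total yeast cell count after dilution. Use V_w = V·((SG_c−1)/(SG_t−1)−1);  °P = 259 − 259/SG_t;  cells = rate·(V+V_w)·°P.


V_w = 19.6·((1.087−1)/(1.067−1)−1) = 5.8507
V_final = 19.6 + 5.8507 = 25.4507
°P = 259 − 259/1.067 = 16.2634
cells = 1.09·25.4507·16.2634

451.1668 billion cells


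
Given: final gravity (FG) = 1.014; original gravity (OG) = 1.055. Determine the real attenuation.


AA = (OG−FG)/(OG−1)·100;  RA = AA·0.8192
AA = (1.055 − 1.014)/(1.055 − 1)·100 = 74.5455
RA = 74.5455·0.8192

61.0676 %


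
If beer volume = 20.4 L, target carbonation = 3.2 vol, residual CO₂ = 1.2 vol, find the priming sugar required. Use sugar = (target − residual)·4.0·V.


sugar = (3.2 − 1.2)·4.0·20.4

163.2000 g


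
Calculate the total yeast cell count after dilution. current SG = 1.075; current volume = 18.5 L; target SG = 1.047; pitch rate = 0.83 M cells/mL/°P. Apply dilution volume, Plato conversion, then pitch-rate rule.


V_w = V·((SG_c−1)/(SG_t−1)−1);  °P = 259 − 259/SG_t;  cells = rate·(V+V_w)·°P
V_w = 18.5·((1.075−1)/(1.047−1)−1) = 11.0213
V_final = 18.5 + 11.0213 = 29.5213
°P = 259 − 259/1.047 = 11.6266
cells = 0.83·29.5213·11.6266

284.8814 billion cells


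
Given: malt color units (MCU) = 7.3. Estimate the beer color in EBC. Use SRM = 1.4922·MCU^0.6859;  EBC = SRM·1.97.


SRM = 1.4922·7.3^0.6859 = 5.8342
EBC = 5.8342·1.97

11.4933 EBC


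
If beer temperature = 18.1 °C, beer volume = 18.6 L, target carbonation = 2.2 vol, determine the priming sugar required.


residual = 14.695·(0.01821 + 0.09011·e^(−0.04·T));  sugar = (target − residual)·4.0·V
residual = 14.695·(0.01821 + 0.09011·e^(−0.04·18.1)) = 0.9096
sugar = (2.2 − 0.9096)·4.0·18.6

96.0084 g


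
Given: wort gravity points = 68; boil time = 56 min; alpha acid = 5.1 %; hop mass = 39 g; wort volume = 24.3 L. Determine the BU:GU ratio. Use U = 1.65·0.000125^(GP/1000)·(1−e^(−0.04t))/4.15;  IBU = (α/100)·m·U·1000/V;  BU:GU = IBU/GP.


U = 1.65·0.000125^(68/1000)·(1−e^(−0.04·56))/4.15 = 0.1928
IBU = (5.1/100)·39·0.1928·1000/24.3 = 15.7823
BU:GU = 15.7823/68

0.2321


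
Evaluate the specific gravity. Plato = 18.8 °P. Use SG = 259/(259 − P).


SG = 259/(259 − 18.8)

1.0783


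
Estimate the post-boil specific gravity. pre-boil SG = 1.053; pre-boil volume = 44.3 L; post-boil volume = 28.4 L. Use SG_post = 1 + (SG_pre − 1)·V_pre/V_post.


pts_pre = (1.053 − 1)·1000 = 53.0000
pts_post = 53.0000·44.3/28.4 = 82.6725
SG_post = 1 + 82.6725/1000

1.0827


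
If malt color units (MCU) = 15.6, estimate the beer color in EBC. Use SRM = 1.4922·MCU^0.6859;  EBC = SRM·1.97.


SRM = 1.4922·15.6^0.6859 = 9.8218
EBC = 9.8218·1.97

19.3490 EBC


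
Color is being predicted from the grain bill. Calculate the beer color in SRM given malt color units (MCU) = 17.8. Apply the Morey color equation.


SRM = 1.4922 · MCU^0.6859
SRM = 1.4922 · 17.8^0.6859

10.7520 SRM


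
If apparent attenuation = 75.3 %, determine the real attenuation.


RA = AA · 0.8192
RA = 75.3 · 0.8192

61.6858 %


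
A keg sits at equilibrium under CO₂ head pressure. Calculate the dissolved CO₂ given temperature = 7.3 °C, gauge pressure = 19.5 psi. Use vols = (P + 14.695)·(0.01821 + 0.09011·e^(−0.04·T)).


vols = (19.5 + 14.695)·(0.01821 + 0.09011·e^(−0.04·7.3))

2.9237 volumes


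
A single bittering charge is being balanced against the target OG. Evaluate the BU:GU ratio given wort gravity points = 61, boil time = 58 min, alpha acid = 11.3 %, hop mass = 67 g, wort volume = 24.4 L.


U = 1.65·0.000125^(GP/1000)·(1−e^(−0.04t))/4.15;  IBU = (α/100)·m·U·1000/V;  BU:GU = IBU/GP
U = 1.65·0.000125^(61/1000)·(1−e^(−0.04·58))/4.15 = 0.2072
IBU = (11.3/100)·67·0.2072·1000/24.4 = 64.2962
BU:GU = 64.2962/61

1.0540


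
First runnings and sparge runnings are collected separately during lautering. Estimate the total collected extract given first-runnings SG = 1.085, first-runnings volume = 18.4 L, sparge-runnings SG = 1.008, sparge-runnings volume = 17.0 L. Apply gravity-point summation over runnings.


total = Σ (SG_i − 1)·1000·V_i
first = (1.085 − 1)·1000·18.4 = 1564.0000
sparge = (1.008 − 1)·1000·17.0 = 136.0000
total = 1564.0000 + 136.0000

1700.0000 gravity·L


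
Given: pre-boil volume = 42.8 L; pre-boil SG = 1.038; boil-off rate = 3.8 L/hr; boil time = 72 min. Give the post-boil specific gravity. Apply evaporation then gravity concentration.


V_post = V_pre − rate·(t/60);  SG_post = 1 + (SG_pre−1)·V_pre/V_post
V_post = 42.8 − 3.8·(72/60) = 38.2400
SG_post = 1 + (1.038 − 1)·42.8/38.2400

1.0425


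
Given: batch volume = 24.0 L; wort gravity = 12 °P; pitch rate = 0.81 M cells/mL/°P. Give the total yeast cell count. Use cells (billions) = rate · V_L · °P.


cells = 0.81 · 24.0 · 12

233.2800 billion cells


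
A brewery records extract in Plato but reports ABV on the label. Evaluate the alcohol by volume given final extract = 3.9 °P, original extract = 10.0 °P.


SG = 259/(259 − P);  ABV = (OG − FG)·131.25
OG = 259/(259 − 10.0) = 1.0402
FG = 259/(259 − 3.9) = 1.0153
ABV = (1.0402 − 1.0153)·131.25

3.2645 % ABV


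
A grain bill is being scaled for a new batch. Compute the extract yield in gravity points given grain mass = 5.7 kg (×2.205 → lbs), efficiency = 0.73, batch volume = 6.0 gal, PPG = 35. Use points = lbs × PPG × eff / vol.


lbs = 5.7 × 2.205 = 12.5685
points = 12.5685 × 35 × 0.73 / 6.0

53.5209 points


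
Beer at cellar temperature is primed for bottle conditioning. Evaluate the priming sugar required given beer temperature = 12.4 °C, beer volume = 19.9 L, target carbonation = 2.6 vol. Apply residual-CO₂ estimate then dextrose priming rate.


residual = 14.695·(0.01821 + 0.09011·e^(−0.04·T));  sugar = (target − residual)·4.0·V
residual = 14.695·(0.01821 + 0.09011·e^(−0.04·12.4)) = 1.0740
sugar = (2.6 − 1.0740)·4.0·19.9

121.4726 g


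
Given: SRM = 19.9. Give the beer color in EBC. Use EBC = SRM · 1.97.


EBC = 19.9 · 1.97

39.2030 EBC


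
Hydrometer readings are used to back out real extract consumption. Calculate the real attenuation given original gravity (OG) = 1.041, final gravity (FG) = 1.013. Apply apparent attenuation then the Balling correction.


AA = (OG−FG)/(OG−1)·100;  RA = AA·0.8192
AA = (1.041 − 1.013)/(1.041 − 1)·100 = 68.2927
RA = 68.2927·0.8192

55.9454 %


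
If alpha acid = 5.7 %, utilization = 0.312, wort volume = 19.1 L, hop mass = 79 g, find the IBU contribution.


IBU = (α/100)·mass·U·1000 / V
IBU = (5.7/100)·79·0.312·1000 / 19.1

73.5569 IBU


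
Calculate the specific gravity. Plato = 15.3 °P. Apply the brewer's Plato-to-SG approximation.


SG = 259/(259 − P)
SG = 259/(259 − 15.3)

1.0628


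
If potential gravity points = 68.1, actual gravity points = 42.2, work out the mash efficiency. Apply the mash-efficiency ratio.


efficiency = actual / potential × 100
efficiency = 42.2 / 68.1 × 100

61.9677 %


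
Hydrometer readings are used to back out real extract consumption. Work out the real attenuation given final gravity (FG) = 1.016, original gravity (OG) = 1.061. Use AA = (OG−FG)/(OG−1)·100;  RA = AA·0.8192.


AA = (1.061 − 1.016)/(1.061 − 1)·100 = 73.7705
RA = 73.7705·0.8192

60.4328 %


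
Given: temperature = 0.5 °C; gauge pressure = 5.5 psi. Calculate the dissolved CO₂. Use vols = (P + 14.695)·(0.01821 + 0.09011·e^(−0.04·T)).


vols = (5.5 + 14.695)·(0.01821 + 0.09011·e^(−0.04·0.5))

2.1515 volumes


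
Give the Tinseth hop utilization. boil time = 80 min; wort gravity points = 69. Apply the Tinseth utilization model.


U = 1.65·0.000125^(GP/1000) · (1 − e^(−0.04·t))/4.15
bigness = 1.65·0.000125^(69/1000) = 0.8875
boil_factor = (1 − e^(−0.04·80))/4.15 = 0.2311
U = 0.8875 · 0.2311

0.2051


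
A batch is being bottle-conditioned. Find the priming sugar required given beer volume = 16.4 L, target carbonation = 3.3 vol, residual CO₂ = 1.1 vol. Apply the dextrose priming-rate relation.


sugar = (target − residual)·4.0·V
sugar = (3.3 − 1.1)·4.0·16.4

144.3200 g


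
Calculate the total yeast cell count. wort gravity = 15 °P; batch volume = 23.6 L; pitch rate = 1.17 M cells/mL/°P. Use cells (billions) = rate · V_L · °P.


cells = 1.17 · 23.6 · 15

414.1800 billion cells


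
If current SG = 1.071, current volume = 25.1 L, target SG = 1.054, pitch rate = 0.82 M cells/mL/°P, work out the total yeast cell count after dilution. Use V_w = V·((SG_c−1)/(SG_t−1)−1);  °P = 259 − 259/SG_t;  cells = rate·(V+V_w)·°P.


V_w = 25.1·((1.071−1)/(1.054−1)−1) = 7.9019
V_final = 25.1 + 7.9019 = 33.0019
°P = 259 − 259/1.054 = 13.2694
cells = 0.82·33.0019·13.2694

359.0915 billion cells


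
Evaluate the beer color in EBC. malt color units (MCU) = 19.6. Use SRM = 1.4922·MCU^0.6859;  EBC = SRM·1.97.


SRM = 1.4922·19.6^0.6859 = 11.4864
EBC = 11.4864·1.97

22.6283 EBC


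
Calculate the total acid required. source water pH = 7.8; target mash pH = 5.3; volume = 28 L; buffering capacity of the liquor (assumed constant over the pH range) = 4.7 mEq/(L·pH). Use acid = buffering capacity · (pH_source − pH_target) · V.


acid = 4.7 · (7.8 − 5.3) · 28

329.0000 mEq


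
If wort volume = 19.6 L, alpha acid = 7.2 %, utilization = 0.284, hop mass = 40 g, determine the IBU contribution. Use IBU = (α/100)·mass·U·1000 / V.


IBU = (7.2/100)·40·0.284·1000 / 19.6

41.7306 IBU


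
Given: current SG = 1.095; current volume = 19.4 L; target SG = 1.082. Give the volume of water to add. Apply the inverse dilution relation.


V_water = V·((SG_curr − 1)/(SG_target − 1) − 1)
V_water = 19.4·((1.095 − 1)/(1.082 − 1) − 1)

3.0756 L


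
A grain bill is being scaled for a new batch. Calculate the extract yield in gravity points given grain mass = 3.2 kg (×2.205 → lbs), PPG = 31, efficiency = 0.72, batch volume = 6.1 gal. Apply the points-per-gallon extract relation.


points = lbs × PPG × eff / vol
lbs = 3.2 × 2.205 = 7.0560
points = 7.0560 × 31 × 0.72 / 6.1

25.8180 points


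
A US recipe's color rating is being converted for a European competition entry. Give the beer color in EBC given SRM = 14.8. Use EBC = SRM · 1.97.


EBC = 14.8 · 1.97

29.1560 EBC


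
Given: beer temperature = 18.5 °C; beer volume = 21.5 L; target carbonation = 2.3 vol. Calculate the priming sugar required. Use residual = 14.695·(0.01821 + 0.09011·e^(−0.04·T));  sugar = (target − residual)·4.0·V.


residual = 14.695·(0.01821 + 0.09011·e^(−0.04·18.5)) = 0.8994
sugar = (2.3 − 0.8994)·4.0·21.5

120.4538 g


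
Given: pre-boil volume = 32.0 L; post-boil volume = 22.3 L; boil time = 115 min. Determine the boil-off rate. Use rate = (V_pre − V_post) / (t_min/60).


rate = (32.0 − 22.3) / (115/60)

5.0609 L/hr


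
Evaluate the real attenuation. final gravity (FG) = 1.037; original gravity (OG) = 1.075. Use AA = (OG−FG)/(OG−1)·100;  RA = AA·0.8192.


AA = (1.075 − 1.037)/(1.075 − 1)·100 = 50.6667
RA = 50.6667·0.8192

41.5061 %


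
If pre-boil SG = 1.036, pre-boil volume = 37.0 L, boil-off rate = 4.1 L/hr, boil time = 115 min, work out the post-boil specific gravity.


V_post = V_pre − rate·(t/60);  SG_post = 1 + (SG_pre−1)·V_pre/V_post
V_post = 37.0 − 4.1·(115/60) = 29.1417
SG_post = 1 + (1.036 − 1)·37.0/29.1417

1.0457


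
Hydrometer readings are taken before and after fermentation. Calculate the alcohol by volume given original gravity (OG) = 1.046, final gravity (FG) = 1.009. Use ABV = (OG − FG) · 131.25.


ABV = (1.046 − 1.009) · 131.25

4.8563 % ABV


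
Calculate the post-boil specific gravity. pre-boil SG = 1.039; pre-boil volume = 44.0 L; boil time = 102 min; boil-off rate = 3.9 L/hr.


V_post = V_pre − rate·(t/60);  SG_post = 1 + (SG_pre−1)·V_pre/V_post
V_post = 44.0 − 3.9·(102/60) = 37.3700
SG_post = 1 + (1.039 − 1)·44.0/37.3700

1.0459


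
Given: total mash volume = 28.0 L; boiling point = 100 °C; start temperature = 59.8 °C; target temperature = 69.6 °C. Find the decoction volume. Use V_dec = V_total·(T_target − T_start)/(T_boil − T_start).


V_dec = 28.0·(69.6 − 59.8)/(100 − 59.8)

6.8259 L


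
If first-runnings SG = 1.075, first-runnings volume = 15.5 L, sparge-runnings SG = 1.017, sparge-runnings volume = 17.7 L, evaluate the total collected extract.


total = Σ (SG_i − 1)·1000·V_i
first = (1.075 − 1)·1000·15.5 = 1162.5000
sparge = (1.017 − 1)·1000·17.7 = 300.9000
total = 1162.5000 + 300.9000

1463.4000 gravity·L


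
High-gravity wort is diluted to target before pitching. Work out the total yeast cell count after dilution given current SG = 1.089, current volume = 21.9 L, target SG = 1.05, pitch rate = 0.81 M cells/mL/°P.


V_w = V·((SG_c−1)/(SG_t−1)−1);  °P = 259 − 259/SG_t;  cells = rate·(V+V_w)·°P
V_w = 21.9·((1.089−1)/(1.05−1)−1) = 17.0820
V_final = 21.9 + 17.0820 = 38.9820
°P = 259 − 259/1.05 = 12.3333
cells = 0.81·38.9820·12.3333

389.4302 billion cells


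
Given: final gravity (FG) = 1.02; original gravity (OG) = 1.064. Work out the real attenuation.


AA = (OG−FG)/(OG−1)·100;  RA = AA·0.8192
AA = (1.064 − 1.02)/(1.064 − 1)·100 = 68.7500
RA = 68.7500·0.8192

56.3200 %


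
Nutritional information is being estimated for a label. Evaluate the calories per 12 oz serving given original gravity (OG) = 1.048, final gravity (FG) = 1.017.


ABW = (OG−FG)·131.25·0.79/FG;  °P = 259 − 259/SG (for OG→OE and FG→AE);  RE = 0.1808·OE + 0.8192·AE;  Cal = (6.9·ABW + 4·(RE−0.1))·FG·3.55
ABW = (1.048 − 1.017)·131.25·0.79/1.017 = 3.1606
OE = 259 − 259/1.048 = 11.8626 °P
AE = 259 − 259/1.017 = 4.3294 °P
RE = 0.1808·11.8626 + 0.8192·4.3294 = 5.6914 °P
Cal = (6.9·3.1606 + 4·(5.6914−0.1))·1.017·3.55

159.4823 kcal


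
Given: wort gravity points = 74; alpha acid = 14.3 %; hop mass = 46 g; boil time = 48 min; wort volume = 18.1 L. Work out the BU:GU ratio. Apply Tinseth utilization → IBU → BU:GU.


U = 1.65·0.000125^(GP/1000)·(1−e^(−0.04t))/4.15;  IBU = (α/100)·m·U·1000/V;  BU:GU = IBU/GP
U = 1.65·0.000125^(74/1000)·(1−e^(−0.04·48))/4.15 = 0.1745
IBU = (14.3/100)·46·0.1745·1000/18.1 = 63.4120
BU:GU = 63.4120/74

0.8569


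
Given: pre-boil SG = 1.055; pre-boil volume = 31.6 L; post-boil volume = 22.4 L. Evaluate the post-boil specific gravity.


SG_post = 1 + (SG_pre − 1)·V_pre/V_post
pts_pre = (1.055 − 1)·1000 = 55.0000
pts_post = 55.0000·31.6/22.4 = 77.5893
SG_post = 1 + 77.5893/1000

1.0776


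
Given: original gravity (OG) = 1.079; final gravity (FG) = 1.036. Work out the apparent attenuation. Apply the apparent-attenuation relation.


AA = (OG − FG)/(OG − 1) · 100
AA = (1.079 − 1.036)/(1.079 − 1) · 100

54.4304 %


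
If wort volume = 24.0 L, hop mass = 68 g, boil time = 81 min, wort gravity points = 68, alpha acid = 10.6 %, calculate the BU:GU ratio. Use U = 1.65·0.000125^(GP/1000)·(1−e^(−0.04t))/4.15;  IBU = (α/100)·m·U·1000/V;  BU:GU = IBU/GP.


U = 1.65·0.000125^(68/1000)·(1−e^(−0.04·81))/4.15 = 0.2073
IBU = (10.6/100)·68·0.2073·1000/24.0 = 62.2700
BU:GU = 62.2700/68

0.9157


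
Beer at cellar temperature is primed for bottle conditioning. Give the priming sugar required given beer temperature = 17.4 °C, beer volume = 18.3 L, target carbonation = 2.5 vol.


residual = 14.695·(0.01821 + 0.09011·e^(−0.04·T));  sugar = (target − residual)·4.0·V
residual = 14.695·(0.01821 + 0.09011·e^(−0.04·17.4)) = 0.9278
sugar = (2.5 − 0.9278)·4.0·18.3

115.0855 g


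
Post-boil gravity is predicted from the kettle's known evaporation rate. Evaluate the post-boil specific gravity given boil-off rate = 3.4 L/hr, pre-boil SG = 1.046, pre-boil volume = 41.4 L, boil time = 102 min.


V_post = V_pre − rate·(t/60);  SG_post = 1 + (SG_pre−1)·V_pre/V_post
V_post = 41.4 − 3.4·(102/60) = 35.6200
SG_post = 1 + (1.046 − 1)·41.4/35.6200

1.0535


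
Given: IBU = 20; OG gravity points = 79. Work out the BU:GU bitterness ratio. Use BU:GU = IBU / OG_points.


BU:GU = 20 / 79

0.2532


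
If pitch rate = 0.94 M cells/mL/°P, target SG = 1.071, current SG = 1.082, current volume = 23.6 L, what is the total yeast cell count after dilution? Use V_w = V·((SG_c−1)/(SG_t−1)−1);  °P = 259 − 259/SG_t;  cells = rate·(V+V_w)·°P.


V_w = 23.6·((1.082−1)/(1.071−1)−1) = 3.6563
V_final = 23.6 + 3.6563 = 27.2563
°P = 259 − 259/1.071 = 17.1699
cells = 0.94·27.2563·17.1699

439.9102 billion cells


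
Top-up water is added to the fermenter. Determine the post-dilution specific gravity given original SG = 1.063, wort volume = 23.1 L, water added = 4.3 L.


SG_new = 1 + (SG_old − 1)·V_old/(V_old + V_water)
pts = (1.063 − 1)·1000·23.1/(23.1 + 4.3) = 53.1131
SG_new = 1 + 53.1131/1000

1.0531


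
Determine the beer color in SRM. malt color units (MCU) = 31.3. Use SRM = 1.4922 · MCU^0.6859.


SRM = 1.4922 · 31.3^0.6859

15.8351 SRM


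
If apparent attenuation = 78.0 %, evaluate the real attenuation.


RA = AA · 0.8192
RA = 78.0 · 0.8192

63.8976 %


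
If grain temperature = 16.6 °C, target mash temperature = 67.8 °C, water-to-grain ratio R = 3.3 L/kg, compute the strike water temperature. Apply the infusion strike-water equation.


T_strike = (0.41/R)·(T_mash − T_grain) + T_mash
T_strike = (0.41/3.3)·(67.8 − 16.6) + 67.8

74.1612 °C


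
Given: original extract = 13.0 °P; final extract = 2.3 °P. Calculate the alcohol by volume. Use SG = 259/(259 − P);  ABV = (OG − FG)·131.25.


OG = 259/(259 − 13.0) = 1.0528
FG = 259/(259 − 2.3) = 1.0090
ABV = (1.0528 − 1.0090)·131.25

5.7600 % ABV


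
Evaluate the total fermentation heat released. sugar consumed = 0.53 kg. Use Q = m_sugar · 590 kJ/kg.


Q = 0.53 · 590

312.7000 kJ


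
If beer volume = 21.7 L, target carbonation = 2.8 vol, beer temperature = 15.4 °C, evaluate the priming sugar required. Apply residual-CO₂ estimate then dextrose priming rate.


residual = 14.695·(0.01821 + 0.09011·e^(−0.04·T));  sugar = (target − residual)·4.0·V
residual = 14.695·(0.01821 + 0.09011·e^(−0.04·15.4)) = 0.9828
sugar = (2.8 − 0.9828)·4.0·21.7

157.7348 g


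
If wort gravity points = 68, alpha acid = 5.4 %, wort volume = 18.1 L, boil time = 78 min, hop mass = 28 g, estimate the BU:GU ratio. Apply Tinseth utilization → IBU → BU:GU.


U = 1.65·0.000125^(GP/1000)·(1−e^(−0.04t))/4.15;  IBU = (α/100)·m·U·1000/V;  BU:GU = IBU/GP
U = 1.65·0.000125^(68/1000)·(1−e^(−0.04·78))/4.15 = 0.2063
IBU = (5.4/100)·28·0.2063·1000/18.1 = 17.2300
BU:GU = 17.2300/68

0.2534


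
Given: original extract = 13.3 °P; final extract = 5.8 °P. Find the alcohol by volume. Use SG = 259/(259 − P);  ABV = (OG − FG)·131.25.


OG = 259/(259 − 13.3) = 1.0541
FG = 259/(259 − 5.8) = 1.0229
ABV = (1.0541 − 1.0229)·131.25

4.0982 % ABV


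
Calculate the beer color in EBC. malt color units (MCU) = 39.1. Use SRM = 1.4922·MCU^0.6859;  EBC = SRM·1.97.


SRM = 1.4922·39.1^0.6859 = 18.4460
EBC = 18.4460·1.97

36.3385 EBC


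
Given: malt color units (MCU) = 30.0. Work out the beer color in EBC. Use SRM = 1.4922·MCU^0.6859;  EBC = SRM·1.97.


SRM = 1.4922·30.0^0.6859 = 15.3810
EBC = 15.3810·1.97

30.3006 EBC


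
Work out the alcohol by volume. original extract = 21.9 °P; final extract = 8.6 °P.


SG = 259/(259 − P);  ABV = (OG − FG)·131.25
OG = 259/(259 − 21.9) = 1.0924
FG = 259/(259 − 8.6) = 1.0343
ABV = (1.0924 − 1.0343)·131.25

7.6153 % ABV


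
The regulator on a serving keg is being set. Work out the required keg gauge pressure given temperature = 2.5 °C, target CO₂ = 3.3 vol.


psi = vols/(0.01821 + 0.09011·e^(−0.04·T)) − 14.695
psi = 3.3/(0.01821 + 0.09011·e^(−0.04·2.5)) − 14.695

18.3894 psi


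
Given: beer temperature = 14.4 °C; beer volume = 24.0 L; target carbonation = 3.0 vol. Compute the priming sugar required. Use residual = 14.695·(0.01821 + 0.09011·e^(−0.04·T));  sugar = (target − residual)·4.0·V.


residual = 14.695·(0.01821 + 0.09011·e^(−0.04·14.4)) = 1.0120
sugar = (3.0 − 1.0120)·4.0·24.0

190.8513 g


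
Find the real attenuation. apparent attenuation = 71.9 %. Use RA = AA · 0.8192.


RA = 71.9 · 0.8192

58.9005 %


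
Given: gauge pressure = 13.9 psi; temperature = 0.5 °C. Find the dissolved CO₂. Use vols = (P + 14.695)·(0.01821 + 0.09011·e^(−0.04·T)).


vols = (13.9 + 14.695)·(0.01821 + 0.09011·e^(−0.04·0.5))

3.0464 volumes


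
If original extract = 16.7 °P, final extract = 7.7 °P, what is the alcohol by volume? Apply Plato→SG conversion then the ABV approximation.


SG = 259/(259 − P);  ABV = (OG − FG)·131.25
OG = 259/(259 − 16.7) = 1.0689
FG = 259/(259 − 7.7) = 1.0306
ABV = (1.0689 − 1.0306)·131.25

5.0245 % ABV


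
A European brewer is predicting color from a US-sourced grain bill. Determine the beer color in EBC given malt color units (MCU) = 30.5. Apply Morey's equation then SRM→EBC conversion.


SRM = 1.4922·MCU^0.6859;  EBC = SRM·1.97
SRM = 1.4922·30.5^0.6859 = 15.5564
EBC = 15.5564·1.97

30.6461 EBC


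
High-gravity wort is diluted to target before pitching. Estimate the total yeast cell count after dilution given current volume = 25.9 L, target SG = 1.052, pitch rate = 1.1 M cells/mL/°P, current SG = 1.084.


V_w = V·((SG_c−1)/(SG_t−1)−1);  °P = 259 − 259/SG_t;  cells = rate·(V+V_w)·°P
V_w = 25.9·((1.084−1)/(1.052−1)−1) = 15.9385
V_final = 25.9 + 15.9385 = 41.8385
°P = 259 − 259/1.052 = 12.8023
cells = 1.1·41.8385·12.8023

589.1905 billion cells


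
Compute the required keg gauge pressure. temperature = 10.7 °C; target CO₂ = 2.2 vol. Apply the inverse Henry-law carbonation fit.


psi = vols/(0.01821 + 0.09011·e^(−0.04·T)) − 14.695
psi = 2.2/(0.01821 + 0.09011·e^(−0.04·10.7)) − 14.695

13.8970 psi


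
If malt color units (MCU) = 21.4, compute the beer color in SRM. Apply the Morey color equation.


SRM = 1.4922 · MCU^0.6859
SRM = 1.4922 · 21.4^0.6859

12.1999 SRM


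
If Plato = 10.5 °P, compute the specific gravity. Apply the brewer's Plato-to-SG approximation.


SG = 259/(259 − P)
SG = 259/(259 − 10.5)

1.0423


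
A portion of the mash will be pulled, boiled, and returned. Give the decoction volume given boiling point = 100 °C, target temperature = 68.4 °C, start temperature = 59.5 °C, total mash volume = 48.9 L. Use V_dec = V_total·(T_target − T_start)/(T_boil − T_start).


V_dec = 48.9·(68.4 − 59.5)/(100 − 59.5)

10.7459 L


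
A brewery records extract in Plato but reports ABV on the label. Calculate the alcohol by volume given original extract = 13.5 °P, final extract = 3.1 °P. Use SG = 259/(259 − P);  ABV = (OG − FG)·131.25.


OG = 259/(259 − 13.5) = 1.0550
FG = 259/(259 − 3.1) = 1.0121
ABV = (1.0550 − 1.0121)·131.25

5.6274 % ABV


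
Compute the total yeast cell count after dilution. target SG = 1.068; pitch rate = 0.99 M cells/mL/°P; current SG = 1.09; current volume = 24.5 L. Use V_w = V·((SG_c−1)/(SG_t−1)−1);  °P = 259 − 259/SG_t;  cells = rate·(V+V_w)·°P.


V_w = 24.5·((1.09−1)/(1.068−1)−1) = 7.9265
V_final = 24.5 + 7.9265 = 32.4265
°P = 259 − 259/1.068 = 16.4906
cells = 0.99·32.4265·16.4906

529.3858 billion cells


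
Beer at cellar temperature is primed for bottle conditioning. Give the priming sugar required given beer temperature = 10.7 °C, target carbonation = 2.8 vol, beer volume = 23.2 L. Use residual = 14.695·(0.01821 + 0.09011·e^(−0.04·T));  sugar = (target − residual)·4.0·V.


residual = 14.695·(0.01821 + 0.09011·e^(−0.04·10.7)) = 1.1307
sugar = (2.8 − 1.1307)·4.0·23.2

154.9108 g


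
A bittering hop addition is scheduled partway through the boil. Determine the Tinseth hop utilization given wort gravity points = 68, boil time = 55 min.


U = 1.65·0.000125^(GP/1000) · (1 − e^(−0.04·t))/4.15
bigness = 1.65·0.000125^(68/1000) = 0.8955
boil_factor = (1 − e^(−0.04·55))/4.15 = 0.2143
U = 0.8955 · 0.2143

0.1919


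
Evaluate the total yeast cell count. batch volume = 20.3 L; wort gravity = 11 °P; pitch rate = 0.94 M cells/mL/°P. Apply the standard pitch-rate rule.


cells (billions) = rate · V_L · °P
cells = 0.94 · 20.3 · 11

209.9020 billion cells


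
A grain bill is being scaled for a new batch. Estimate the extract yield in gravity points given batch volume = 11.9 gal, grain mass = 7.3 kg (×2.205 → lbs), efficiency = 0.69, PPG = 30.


points = lbs × PPG × eff / vol
lbs = 7.3 × 2.205 = 16.0965
points = 16.0965 × 30 × 0.69 / 11.9

27.9998 points


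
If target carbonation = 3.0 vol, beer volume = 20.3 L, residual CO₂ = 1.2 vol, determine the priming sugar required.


sugar = (target − residual)·4.0·V
sugar = (3.0 − 1.2)·4.0·20.3

146.1600 g


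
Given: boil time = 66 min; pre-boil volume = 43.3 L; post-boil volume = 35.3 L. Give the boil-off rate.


rate = (V_pre − V_post) / (t_min/60)
rate = (43.3 − 35.3) / (66/60)

7.2727 L/hr


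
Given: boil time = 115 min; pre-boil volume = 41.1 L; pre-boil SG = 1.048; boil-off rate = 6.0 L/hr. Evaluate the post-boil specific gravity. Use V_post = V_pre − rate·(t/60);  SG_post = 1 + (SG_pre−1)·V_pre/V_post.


V_post = 41.1 − 6.0·(115/60) = 29.6000
SG_post = 1 + (1.048 − 1)·41.1/29.6000

1.0666


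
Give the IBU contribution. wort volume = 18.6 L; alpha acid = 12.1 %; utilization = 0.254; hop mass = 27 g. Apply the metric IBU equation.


IBU = (α/100)·mass·U·1000 / V
IBU = (12.1/100)·27·0.254·1000 / 18.6

44.6139 IBU


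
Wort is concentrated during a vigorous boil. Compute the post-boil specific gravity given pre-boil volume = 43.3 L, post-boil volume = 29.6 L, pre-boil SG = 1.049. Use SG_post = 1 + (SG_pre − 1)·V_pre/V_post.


pts_pre = (1.049 − 1)·1000 = 49.0000
pts_post = 49.0000·43.3/29.6 = 71.6791
SG_post = 1 + 71.6791/1000

1.0717


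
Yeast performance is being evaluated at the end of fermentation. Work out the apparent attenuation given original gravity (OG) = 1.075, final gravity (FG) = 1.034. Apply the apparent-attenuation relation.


AA = (OG − FG)/(OG − 1) · 100
AA = (1.075 − 1.034)/(1.075 − 1) · 100

54.6667 %


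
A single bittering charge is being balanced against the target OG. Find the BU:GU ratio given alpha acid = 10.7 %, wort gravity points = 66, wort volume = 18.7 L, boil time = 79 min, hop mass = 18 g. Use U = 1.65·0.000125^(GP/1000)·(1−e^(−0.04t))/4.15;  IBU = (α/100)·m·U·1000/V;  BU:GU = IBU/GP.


U = 1.65·0.000125^(66/1000)·(1−e^(−0.04·79))/4.15 = 0.2104
IBU = (10.7/100)·18·0.2104·1000/18.7 = 21.6680
BU:GU = 21.6680/66

0.3283


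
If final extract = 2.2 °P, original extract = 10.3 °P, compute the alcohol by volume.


SG = 259/(259 − P);  ABV = (OG − FG)·131.25
OG = 259/(259 − 10.3) = 1.0414
FG = 259/(259 − 2.2) = 1.0086
ABV = (1.0414 − 1.0086)·131.25

4.3114 % ABV


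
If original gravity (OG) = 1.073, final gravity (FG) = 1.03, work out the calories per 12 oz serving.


ABW = (OG−FG)·131.25·0.79/FG;  °P = 259 − 259/SG (for OG→OE and FG→AE);  RE = 0.1808·OE + 0.8192·AE;  Cal = (6.9·ABW + 4·(RE−0.1))·FG·3.55
ABW = (1.073 − 1.03)·131.25·0.79/1.03 = 4.3287
OE = 259 − 259/1.073 = 17.6207 °P
AE = 259 − 259/1.03 = 7.5437 °P
RE = 0.1808·17.6207 + 0.8192·7.5437 = 9.3656 °P
Cal = (6.9·4.3287 + 4·(9.3656−0.1))·1.03·3.55

244.7313 kcal


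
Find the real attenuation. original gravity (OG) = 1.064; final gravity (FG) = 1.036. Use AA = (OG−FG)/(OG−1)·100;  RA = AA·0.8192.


AA = (1.064 − 1.036)/(1.064 − 1)·100 = 43.7500
RA = 43.7500·0.8192

35.8400 %


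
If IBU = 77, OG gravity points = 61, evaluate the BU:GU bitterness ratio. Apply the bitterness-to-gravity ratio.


BU:GU = IBU / OG_points
BU:GU = 77 / 61

1.2623


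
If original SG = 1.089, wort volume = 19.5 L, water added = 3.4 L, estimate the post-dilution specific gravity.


SG_new = 1 + (SG_old − 1)·V_old/(V_old + V_water)
pts = (1.089 − 1)·1000·19.5/(19.5 + 3.4) = 75.7860
SG_new = 1 + 75.7860/1000

1.0758


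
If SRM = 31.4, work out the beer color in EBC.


EBC = SRM · 1.97
EBC = 31.4 · 1.97

61.8580 EBC


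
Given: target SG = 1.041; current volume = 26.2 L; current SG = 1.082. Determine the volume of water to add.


V_water = V·((SG_curr − 1)/(SG_target − 1) − 1)
V_water = 26.2·((1.082 − 1)/(1.041 − 1) − 1)

26.2000 L


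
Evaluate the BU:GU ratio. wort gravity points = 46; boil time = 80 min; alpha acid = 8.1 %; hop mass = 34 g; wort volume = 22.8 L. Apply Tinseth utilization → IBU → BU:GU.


U = 1.65·0.000125^(GP/1000)·(1−e^(−0.04t))/4.15;  IBU = (α/100)·m·U·1000/V;  BU:GU = IBU/GP
U = 1.65·0.000125^(46/1000)·(1−e^(−0.04·80))/4.15 = 0.2522
IBU = (8.1/100)·34·0.2522·1000/22.8 = 30.4684
BU:GU = 30.4684/46

0.6624
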